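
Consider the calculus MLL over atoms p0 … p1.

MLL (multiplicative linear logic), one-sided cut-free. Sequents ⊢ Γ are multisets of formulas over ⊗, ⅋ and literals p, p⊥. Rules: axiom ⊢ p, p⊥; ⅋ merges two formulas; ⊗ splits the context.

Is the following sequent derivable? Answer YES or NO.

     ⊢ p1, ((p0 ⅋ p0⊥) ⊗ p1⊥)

Proof tree:
[⊗]  ⊢ p1, ((p0 ⅋ p0⊥) ⊗ p1⊥)
  [⅋]  ⊢ (p0 ⅋ p0⊥)
    [Ax]  ⊢ p0, p0⊥
  [Ax]  ⊢ p1, p1⊥

Result: YES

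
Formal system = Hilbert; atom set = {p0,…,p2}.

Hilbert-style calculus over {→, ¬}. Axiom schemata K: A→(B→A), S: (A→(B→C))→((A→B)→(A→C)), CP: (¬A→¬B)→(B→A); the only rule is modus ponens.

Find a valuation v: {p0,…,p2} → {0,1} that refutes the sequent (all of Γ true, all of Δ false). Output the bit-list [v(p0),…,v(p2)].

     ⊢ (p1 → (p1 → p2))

Enumerate valuations to refute Γ ⊢ Δ:
  v=000: Γ:[] Δ:[(p1 → (p1 → p2))=T] refutes=False
  v=001: Γ:[] Δ:[(p1 → (p1 → p2))=T] refutes=False
  v=010: Γ:[] Δ:[(p1 → (p1 → p2))=F] refutes=True  ← countermodel

Result: [0, 1, 0]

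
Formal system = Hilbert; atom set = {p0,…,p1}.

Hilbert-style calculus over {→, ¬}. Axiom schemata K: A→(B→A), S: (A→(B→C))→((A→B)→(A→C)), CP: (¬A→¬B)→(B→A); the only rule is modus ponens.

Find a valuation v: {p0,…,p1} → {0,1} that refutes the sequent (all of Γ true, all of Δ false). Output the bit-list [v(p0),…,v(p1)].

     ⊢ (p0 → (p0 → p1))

Enumerate valuations to refute Γ ⊢ Δ:
  v=00: Γ:[] Δ:[(p0 → (p0 → p1))=T] refutes=False
  v=01: Γ:[] Δ:[(p0 → (p0 → p1))=T] refutes=False
  v=10: Γ:[] Δ:[(p0 → (p0 → p1))=F] refutes=True  ← countermodel

Result: [1, 0]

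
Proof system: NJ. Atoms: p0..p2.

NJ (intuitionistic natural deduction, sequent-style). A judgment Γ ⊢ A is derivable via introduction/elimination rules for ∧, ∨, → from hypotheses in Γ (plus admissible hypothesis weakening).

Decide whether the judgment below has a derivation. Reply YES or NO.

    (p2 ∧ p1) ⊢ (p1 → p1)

Derivation trace:
[Wk] (p2 ∧ p1) ⊢ (p1 → p1)
  [→I]  ⊢ (p1 → p1)
    [Ax] p1 ⊢ p1

Result: YES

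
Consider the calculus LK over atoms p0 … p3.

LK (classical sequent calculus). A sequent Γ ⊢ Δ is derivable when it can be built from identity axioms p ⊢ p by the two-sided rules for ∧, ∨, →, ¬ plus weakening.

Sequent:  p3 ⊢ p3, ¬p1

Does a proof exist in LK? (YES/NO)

Proof tree:
[¬R] p3 ⊢ p3, ¬p1
  [WL] p3, p1 ⊢ p3
    [Ax] p3 ⊢ p3

Result: YES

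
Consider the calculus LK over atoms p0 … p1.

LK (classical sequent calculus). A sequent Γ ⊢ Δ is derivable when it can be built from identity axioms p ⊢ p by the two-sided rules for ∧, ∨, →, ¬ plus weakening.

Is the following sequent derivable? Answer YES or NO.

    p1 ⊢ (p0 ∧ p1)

Search for a countermodel by truth-table:
  v=00: Γ:[p1=F] Δ:[(p0 ∧ p1)=F] refutes=False
  v=01: Γ:[p1=T] Δ:[(p0 ∧ p1)=F] refutes=True  ← countermodel

Result: NO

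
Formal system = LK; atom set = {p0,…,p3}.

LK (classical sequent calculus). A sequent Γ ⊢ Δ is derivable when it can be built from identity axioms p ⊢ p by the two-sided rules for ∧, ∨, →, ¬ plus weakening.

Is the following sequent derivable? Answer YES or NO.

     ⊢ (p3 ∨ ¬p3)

Derivation trace:
[∨R]  ⊢ (p3 ∨ ¬p3)
  [¬R]  ⊢ p3, ¬p3
    [Ax] p3 ⊢ p3

Result: YES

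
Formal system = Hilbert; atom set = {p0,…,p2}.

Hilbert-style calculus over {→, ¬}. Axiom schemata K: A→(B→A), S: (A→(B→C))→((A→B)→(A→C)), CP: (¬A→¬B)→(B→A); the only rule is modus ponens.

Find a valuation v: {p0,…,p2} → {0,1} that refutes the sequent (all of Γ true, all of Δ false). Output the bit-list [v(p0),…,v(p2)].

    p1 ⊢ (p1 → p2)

Enumerate valuations to refute Γ ⊢ Δ:
  v=000: Γ:[p1=F] Δ:[(p1 → p2)=T] refutes=False
  v=001: Γ:[p1=F] Δ:[(p1 → p2)=T] refutes=False
  v=010: Γ:[p1=T] Δ:[(p1 → p2)=F] refutes=True  ← countermodel

Result: [0, 1, 0]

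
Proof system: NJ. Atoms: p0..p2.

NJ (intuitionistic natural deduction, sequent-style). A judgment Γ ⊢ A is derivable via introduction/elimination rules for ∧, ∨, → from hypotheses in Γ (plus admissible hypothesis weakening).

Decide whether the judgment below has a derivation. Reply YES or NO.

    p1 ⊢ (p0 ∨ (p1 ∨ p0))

Derivation trace:
[∨I₂] p1 ⊢ (p0 ∨ (p1 ∨ p0))
  [∨I₁] p1 ⊢ (p1 ∨ p0)
    [Ax] p1 ⊢ p1

Result: YES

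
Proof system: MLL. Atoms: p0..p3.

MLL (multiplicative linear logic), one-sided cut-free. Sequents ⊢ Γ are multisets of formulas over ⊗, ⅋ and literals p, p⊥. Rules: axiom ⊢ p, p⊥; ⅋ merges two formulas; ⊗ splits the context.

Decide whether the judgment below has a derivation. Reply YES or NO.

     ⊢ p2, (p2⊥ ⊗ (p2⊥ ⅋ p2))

Derivation trace:
[⊗]  ⊢ p2, (p2⊥ ⊗ (p2⊥ ⅋ p2))
  [Ax]  ⊢ p2, p2⊥
  [⅋]  ⊢ (p2⊥ ⅋ p2)
    [Ax]  ⊢ p2, p2⊥

Result: YES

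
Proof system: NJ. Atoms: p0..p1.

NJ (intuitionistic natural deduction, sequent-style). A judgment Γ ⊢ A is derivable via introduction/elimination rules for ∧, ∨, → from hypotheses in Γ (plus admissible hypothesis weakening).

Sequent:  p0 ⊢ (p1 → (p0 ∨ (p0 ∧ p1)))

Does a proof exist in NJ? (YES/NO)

Derivation (root first):
[→I] p0 ⊢ (p1 → (p0 ∨ (p0 ∧ p1)))
  [∨I₂] p1, p0 ⊢ (p0 ∨ (p0 ∧ p1))
    [∧I] p1, p0 ⊢ (p0 ∧ p1)
      [Ax] p0 ⊢ p0
      [Ax] p1 ⊢ p1

Result: YES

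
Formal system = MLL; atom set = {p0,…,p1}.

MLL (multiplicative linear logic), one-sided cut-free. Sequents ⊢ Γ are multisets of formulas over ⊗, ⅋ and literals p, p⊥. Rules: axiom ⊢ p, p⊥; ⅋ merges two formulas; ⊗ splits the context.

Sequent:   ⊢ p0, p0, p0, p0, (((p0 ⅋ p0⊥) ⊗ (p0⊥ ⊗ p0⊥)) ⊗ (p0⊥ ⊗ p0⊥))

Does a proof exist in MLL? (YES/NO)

Derivation trace:
[⊗]  ⊢ p0, p0, p0, p0, (((p0 ⅋ p0⊥) ⊗ (p0⊥ ⊗ p0⊥)) ⊗ (p0⊥ ⊗ p0⊥))
  [⊗]  ⊢ p0, p0, ((p0 ⅋ p0⊥) ⊗ (p0⊥ ⊗ p0⊥))
    [⅋]  ⊢ (p0 ⅋ p0⊥)
      [Ax]  ⊢ p0, p0⊥
    [⊗]  ⊢ p0, p0, (p0⊥ ⊗ p0⊥)
      [Ax]  ⊢ p0, p0⊥
      [Ax]  ⊢ p0, p0⊥
  [⊗]  ⊢ p0, p0, (p0⊥ ⊗ p0⊥)
    [Ax]  ⊢ p0, p0⊥
    [Ax]  ⊢ p0, p0⊥

Result: YES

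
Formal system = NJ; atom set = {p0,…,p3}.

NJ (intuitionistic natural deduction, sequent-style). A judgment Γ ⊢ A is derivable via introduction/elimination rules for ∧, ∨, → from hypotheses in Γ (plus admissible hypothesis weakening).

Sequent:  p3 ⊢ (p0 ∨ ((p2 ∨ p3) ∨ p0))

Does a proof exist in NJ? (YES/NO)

Derivation trace:
[∨I₂] p3 ⊢ (p0 ∨ ((p2 ∨ p3) ∨ p0))
  [∨I₁] p3 ⊢ ((p2 ∨ p3) ∨ p0)
    [∨I₂] p3 ⊢ (p2 ∨ p3)
      [Ax] p3 ⊢ p3

Result: YES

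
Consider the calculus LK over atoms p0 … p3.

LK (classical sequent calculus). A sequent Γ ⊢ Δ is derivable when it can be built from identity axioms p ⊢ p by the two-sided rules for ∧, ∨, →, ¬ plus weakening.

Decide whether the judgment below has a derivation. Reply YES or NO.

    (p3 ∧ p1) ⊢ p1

Derivation (root first):
[∧L] (p3 ∧ p1) ⊢ p1
  [WL] p1, p3 ⊢ p1
    [Ax] p1 ⊢ p1

Result: YES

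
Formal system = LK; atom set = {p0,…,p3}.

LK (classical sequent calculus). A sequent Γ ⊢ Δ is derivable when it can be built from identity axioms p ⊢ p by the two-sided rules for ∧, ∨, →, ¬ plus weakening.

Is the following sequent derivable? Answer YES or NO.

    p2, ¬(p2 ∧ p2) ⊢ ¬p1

Proof tree:
[¬R] p2, ¬(p2 ∧ p2) ⊢ ¬p1
  [¬L] p1, p2, ¬(p2 ∧ p2) ⊢ 
    [∧R] p1, p2 ⊢ (p2 ∧ p2)
      [Ax] p2 ⊢ p2
      [WL] p2, p1 ⊢ p2
        [Ax] p2 ⊢ p2

Result: YES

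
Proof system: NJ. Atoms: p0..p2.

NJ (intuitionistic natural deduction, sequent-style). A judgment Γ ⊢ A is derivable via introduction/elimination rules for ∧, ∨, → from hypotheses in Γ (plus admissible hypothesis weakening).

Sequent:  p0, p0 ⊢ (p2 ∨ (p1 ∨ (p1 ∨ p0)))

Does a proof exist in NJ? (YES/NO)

Derivation (root first):
[∨I₂] p0, p0 ⊢ (p2 ∨ (p1 ∨ (p1 ∨ p0)))
  [∨I₂] p0, p0 ⊢ (p1 ∨ (p1 ∨ p0))
    [∨I₂] p0, p0 ⊢ (p1 ∨ p0)
      [Wk] p0, p0 ⊢ p0
        [Ax] p0 ⊢ p0

Result: YES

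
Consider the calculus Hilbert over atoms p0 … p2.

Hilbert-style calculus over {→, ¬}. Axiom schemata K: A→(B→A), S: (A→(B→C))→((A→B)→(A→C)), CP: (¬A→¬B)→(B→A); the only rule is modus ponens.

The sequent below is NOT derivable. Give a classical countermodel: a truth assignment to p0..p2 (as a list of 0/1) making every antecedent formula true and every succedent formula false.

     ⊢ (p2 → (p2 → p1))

Truth-table refutation:
  v=000: Γ:[] Δ:[(p2 → (p2 → p1))=T] refutes=False
  v=001: Γ:[] Δ:[(p2 → (p2 → p1))=F] refutes=True  ← countermodel

Result: [0, 0, 1]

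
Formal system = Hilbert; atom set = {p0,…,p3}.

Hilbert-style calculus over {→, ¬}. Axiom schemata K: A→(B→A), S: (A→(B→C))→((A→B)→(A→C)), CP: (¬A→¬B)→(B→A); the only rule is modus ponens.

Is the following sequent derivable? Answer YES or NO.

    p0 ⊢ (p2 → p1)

Truth-table refutation:
  v=0000: Γ:[p0=F] Δ:[(p2 → p1)=T] refutes=False
  v=0001: Γ:[p0=F] Δ:[(p2 → p1)=T] refutes=False
  v=0010: Γ:[p0=F] Δ:[(p2 → p1)=F] refutes=False
  v=0011: Γ:[p0=F] Δ:[(p2 → p1)=F] refutes=False
  v=0100: Γ:[p0=F] Δ:[(p2 → p1)=T] refutes=False
  v=0101: Γ:[p0=F] Δ:[(p2 → p1)=T] refutes=False
  v=0110: Γ:[p0=F] Δ:[(p2 → p1)=T] refutes=False
  v=0111: Γ:[p0=F] Δ:[(p2 → p1)=T] refutes=False
  v=1000: Γ:[p0=T] Δ:[(p2 → p1)=T] refutes=False
  v=1001: Γ:[p0=T] Δ:[(p2 → p1)=T] refutes=False
  v=1010: Γ:[p0=T] Δ:[(p2 → p1)=F] refutes=True  ← countermodel

Result: NO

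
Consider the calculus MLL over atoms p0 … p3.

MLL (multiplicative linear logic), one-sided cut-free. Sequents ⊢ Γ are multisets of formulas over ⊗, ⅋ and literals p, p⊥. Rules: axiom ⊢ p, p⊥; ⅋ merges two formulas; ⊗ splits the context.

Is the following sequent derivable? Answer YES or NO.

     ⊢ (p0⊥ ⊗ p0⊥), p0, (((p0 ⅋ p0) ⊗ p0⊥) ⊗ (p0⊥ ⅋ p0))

Derivation (root first):
[⊗]  ⊢ (p0⊥ ⊗ p0⊥), p0, (((p0 ⅋ p0) ⊗ p0⊥) ⊗ (p0⊥ ⅋ p0))
  [⊗]  ⊢ (p0⊥ ⊗ p0⊥), p0, ((p0 ⅋ p0) ⊗ p0⊥)
    [⅋]  ⊢ (p0⊥ ⊗ p0⊥), (p0 ⅋ p0)
      [⊗]  ⊢ p0, p0, (p0⊥ ⊗ p0⊥)
        [Ax]  ⊢ p0, p0⊥
        [Ax]  ⊢ p0, p0⊥
    [Ax]  ⊢ p0, p0⊥
  [⅋]  ⊢ (p0⊥ ⅋ p0)
    [Ax]  ⊢ p0, p0⊥

Result: YES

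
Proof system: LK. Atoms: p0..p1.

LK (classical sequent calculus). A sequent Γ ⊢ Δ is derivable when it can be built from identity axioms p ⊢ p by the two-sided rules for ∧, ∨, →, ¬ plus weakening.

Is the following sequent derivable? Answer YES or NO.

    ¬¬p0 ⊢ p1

Truth-table refutation:
  v=00: Γ:[¬¬p0=F] Δ:[p1=F] refutes=False
  v=01: Γ:[¬¬p0=F] Δ:[p1=T] refutes=False
  v=10: Γ:[¬¬p0=T] Δ:[p1=F] refutes=True  ← countermodel

Result: NO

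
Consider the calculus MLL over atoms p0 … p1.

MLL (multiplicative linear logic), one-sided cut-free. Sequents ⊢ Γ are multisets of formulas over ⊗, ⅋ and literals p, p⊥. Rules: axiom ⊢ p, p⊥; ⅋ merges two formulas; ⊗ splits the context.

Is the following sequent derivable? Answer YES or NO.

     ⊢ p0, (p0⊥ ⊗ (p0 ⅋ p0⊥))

Derivation (root first):
[⊗]  ⊢ p0, (p0⊥ ⊗ (p0 ⅋ p0⊥))
  [Ax]  ⊢ p0, p0⊥
  [⅋]  ⊢ (p0 ⅋ p0⊥)
    [Ax]  ⊢ p0, p0⊥

Result: YES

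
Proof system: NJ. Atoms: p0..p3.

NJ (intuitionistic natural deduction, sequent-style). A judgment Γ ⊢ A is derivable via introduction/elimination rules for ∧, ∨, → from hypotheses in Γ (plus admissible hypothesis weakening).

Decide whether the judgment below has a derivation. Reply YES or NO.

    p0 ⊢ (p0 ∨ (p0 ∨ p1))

Derivation trace:
[∨I₂] p0 ⊢ (p0 ∨ (p0 ∨ p1))
  [∨I₁] p0 ⊢ (p0 ∨ p1)
    [Ax] p0 ⊢ p0

Result: YES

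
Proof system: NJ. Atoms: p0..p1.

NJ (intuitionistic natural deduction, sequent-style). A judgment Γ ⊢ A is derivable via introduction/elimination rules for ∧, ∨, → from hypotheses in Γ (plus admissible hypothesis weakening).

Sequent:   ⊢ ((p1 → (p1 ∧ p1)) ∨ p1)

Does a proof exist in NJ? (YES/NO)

Derivation (root first):
[∨I₁]  ⊢ ((p1 → (p1 ∧ p1)) ∨ p1)
  [→I]  ⊢ (p1 → (p1 ∧ p1))
    [∧I] p1 ⊢ (p1 ∧ p1)
      [Wk] p1, p1 ⊢ p1
        [Ax] p1 ⊢ p1
      [Ax] p1 ⊢ p1

Result: YES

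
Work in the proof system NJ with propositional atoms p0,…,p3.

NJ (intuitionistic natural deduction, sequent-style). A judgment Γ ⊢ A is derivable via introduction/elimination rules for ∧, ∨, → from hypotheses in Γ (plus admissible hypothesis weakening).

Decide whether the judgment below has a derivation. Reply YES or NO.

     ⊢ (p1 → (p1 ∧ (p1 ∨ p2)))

Derivation (root first):
[→I]  ⊢ (p1 → (p1 ∧ (p1 ∨ p2)))
  [∧I] p1 ⊢ (p1 ∧ (p1 ∨ p2))
    [Ax] p1 ⊢ p1
    [∨I₁] p1 ⊢ (p1 ∨ p2)
      [Ax] p1 ⊢ p1

Result: YES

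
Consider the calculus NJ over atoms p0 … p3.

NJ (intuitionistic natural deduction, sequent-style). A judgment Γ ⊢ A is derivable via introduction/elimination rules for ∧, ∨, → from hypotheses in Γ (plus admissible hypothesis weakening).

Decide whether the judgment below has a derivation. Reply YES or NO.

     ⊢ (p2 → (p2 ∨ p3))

Proof tree:
[→I]  ⊢ (p2 → (p2 ∨ p3))
  [∨I₁] p2 ⊢ (p2 ∨ p3)
    [Ax] p2 ⊢ p2

Result: YES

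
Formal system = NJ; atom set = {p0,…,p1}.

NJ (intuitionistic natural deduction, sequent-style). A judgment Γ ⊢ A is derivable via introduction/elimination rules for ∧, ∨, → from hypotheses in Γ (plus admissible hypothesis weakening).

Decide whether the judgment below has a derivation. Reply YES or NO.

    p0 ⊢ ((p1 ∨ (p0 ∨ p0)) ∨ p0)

Proof tree:
[∨I₁] p0 ⊢ ((p1 ∨ (p0 ∨ p0)) ∨ p0)
  [∨I₂] p0 ⊢ (p1 ∨ (p0 ∨ p0))
    [∨I₂] p0 ⊢ (p0 ∨ p0)
      [Ax] p0 ⊢ p0

Result: YES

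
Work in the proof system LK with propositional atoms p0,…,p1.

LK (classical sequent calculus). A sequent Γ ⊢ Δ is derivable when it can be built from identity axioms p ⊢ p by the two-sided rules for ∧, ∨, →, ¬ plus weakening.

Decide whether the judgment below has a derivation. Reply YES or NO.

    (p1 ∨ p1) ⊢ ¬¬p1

Proof tree:
[¬R] (p1 ∨ p1) ⊢ ¬¬p1
  [¬L] (p1 ∨ p1), ¬p1 ⊢ 
    [∨L] (p1 ∨ p1) ⊢ p1
      [Ax] p1 ⊢ p1
      [Ax] p1 ⊢ p1

Result: YES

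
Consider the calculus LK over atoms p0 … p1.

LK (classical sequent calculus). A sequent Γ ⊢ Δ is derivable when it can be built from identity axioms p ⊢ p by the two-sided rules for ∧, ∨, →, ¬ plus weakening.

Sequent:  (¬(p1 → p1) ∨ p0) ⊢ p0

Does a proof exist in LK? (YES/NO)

Proof tree:
[∨L] (¬(p1 → p1) ∨ p0) ⊢ p0
  [¬L] ¬(p1 → p1) ⊢ 
    [→R]  ⊢ (p1 → p1)
      [Ax] p1 ⊢ p1
  [Ax] p0 ⊢ p0

Result: YES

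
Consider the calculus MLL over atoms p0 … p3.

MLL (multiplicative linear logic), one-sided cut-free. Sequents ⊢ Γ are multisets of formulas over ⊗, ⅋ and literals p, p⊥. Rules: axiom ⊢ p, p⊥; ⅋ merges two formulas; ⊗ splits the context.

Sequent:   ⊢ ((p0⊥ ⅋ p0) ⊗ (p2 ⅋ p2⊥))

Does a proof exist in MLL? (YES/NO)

Derivation (root first):
[⊗]  ⊢ ((p0⊥ ⅋ p0) ⊗ (p2 ⅋ p2⊥))
  [⅋]  ⊢ (p0⊥ ⅋ p0)
    [Ax]  ⊢ p0, p0⊥
  [⅋]  ⊢ (p2 ⅋ p2⊥)
    [Ax]  ⊢ p2, p2⊥

Result: YES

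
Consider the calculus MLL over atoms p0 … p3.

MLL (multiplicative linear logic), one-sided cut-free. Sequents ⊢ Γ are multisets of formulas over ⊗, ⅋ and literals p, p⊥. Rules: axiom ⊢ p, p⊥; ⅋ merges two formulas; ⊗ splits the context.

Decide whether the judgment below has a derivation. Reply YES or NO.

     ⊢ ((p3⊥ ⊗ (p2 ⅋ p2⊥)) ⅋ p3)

Derivation (root first):
[⅋]  ⊢ ((p3⊥ ⊗ (p2 ⅋ p2⊥)) ⅋ p3)
  [⊗]  ⊢ p3, (p3⊥ ⊗ (p2 ⅋ p2⊥))
    [Ax]  ⊢ p3, p3⊥
    [⅋]  ⊢ (p2 ⅋ p2⊥)
      [Ax]  ⊢ p2, p2⊥

Result: YES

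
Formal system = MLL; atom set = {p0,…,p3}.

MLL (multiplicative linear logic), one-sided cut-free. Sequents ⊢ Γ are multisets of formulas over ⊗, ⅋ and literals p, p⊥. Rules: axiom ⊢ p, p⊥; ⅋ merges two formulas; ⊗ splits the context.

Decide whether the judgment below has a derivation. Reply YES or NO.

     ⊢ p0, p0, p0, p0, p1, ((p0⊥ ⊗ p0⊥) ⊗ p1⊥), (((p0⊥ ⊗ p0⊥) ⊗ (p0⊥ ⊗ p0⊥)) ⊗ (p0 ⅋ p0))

Proof tree:
[⊗]  ⊢ p0, p0, p0, p0, p1, ((p0⊥ ⊗ p0⊥) ⊗ p1⊥), (((p0⊥ ⊗ p0⊥) ⊗ (p0⊥ ⊗ p0⊥)) ⊗ (p0 ⅋ p0))
  [⊗]  ⊢ p0, p0, p0, p0, ((p0⊥ ⊗ p0⊥) ⊗ (p0⊥ ⊗ p0⊥))
    [⊗]  ⊢ p0, p0, (p0⊥ ⊗ p0⊥)
      [Ax]  ⊢ p0, p0⊥
      [Ax]  ⊢ p0, p0⊥
    [⊗]  ⊢ p0, p0, (p0⊥ ⊗ p0⊥)
      [Ax]  ⊢ p0, p0⊥
      [Ax]  ⊢ p0, p0⊥
  [⅋]  ⊢ p1, ((p0⊥ ⊗ p0⊥) ⊗ p1⊥), (p0 ⅋ p0)
    [⊗]  ⊢ p0, p0, p1, ((p0⊥ ⊗ p0⊥) ⊗ p1⊥)
      [⊗]  ⊢ p0, p0, (p0⊥ ⊗ p0⊥)
        [Ax]  ⊢ p0, p0⊥
        [Ax]  ⊢ p0, p0⊥
      [Ax]  ⊢ p1, p1⊥

Result: YES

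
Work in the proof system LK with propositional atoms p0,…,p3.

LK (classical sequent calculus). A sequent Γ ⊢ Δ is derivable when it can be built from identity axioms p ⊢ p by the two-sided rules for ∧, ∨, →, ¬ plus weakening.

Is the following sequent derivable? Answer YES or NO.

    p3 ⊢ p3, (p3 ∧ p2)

Derivation trace:
[∧R] p3 ⊢ p3, (p3 ∧ p2)
  [Ax] p3 ⊢ p3
  [WR] p3 ⊢ p3, p2
    [Ax] p3 ⊢ p3

Result: YES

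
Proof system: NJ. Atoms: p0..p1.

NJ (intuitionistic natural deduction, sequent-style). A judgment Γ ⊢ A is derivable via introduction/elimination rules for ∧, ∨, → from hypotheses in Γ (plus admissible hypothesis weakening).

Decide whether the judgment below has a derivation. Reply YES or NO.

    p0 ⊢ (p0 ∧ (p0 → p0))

Derivation (root first):
[∧I] p0 ⊢ (p0 ∧ (p0 → p0))
  [Ax] p0 ⊢ p0
  [→I]  ⊢ (p0 → p0)
    [Ax] p0 ⊢ p0

Result: YES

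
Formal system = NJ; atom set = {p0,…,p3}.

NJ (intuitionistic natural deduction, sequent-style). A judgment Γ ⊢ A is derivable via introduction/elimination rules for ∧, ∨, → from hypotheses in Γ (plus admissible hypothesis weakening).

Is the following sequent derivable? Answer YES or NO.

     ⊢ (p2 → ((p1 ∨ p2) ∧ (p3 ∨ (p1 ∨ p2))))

Derivation (root first):
[→I]  ⊢ (p2 → ((p1 ∨ p2) ∧ (p3 ∨ (p1 ∨ p2))))
  [∧I] p2 ⊢ ((p1 ∨ p2) ∧ (p3 ∨ (p1 ∨ p2)))
    [∨I₂] p2 ⊢ (p1 ∨ p2)
      [Ax] p2 ⊢ p2
    [∨I₂] p2 ⊢ (p3 ∨ (p1 ∨ p2))
      [∨I₂] p2 ⊢ (p1 ∨ p2)
        [Ax] p2 ⊢ p2

Result: YES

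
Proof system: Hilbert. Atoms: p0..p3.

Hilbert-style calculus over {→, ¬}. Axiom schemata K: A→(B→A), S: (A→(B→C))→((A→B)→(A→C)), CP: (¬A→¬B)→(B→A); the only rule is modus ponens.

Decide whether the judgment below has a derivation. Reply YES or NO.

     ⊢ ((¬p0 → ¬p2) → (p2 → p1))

Search for a countermodel by truth-table:
  v=0000: Γ:[] Δ:[((¬p0 → ¬p2) → (p2 → p1))=T] refutes=False
  v=0001: Γ:[] Δ:[((¬p0 → ¬p2) → (p2 → p1))=T] refutes=False
  v=0010: Γ:[] Δ:[((¬p0 → ¬p2) → (p2 → p1))=T] refutes=False
  v=0011: Γ:[] Δ:[((¬p0 → ¬p2) → (p2 → p1))=T] refutes=False
  v=0100: Γ:[] Δ:[((¬p0 → ¬p2) → (p2 → p1))=T] refutes=False
  v=0101: Γ:[] Δ:[((¬p0 → ¬p2) → (p2 → p1))=T] refutes=False
  v=0110: Γ:[] Δ:[((¬p0 → ¬p2) → (p2 → p1))=T] refutes=False
  v=0111: Γ:[] Δ:[((¬p0 → ¬p2) → (p2 → p1))=T] refutes=False
  v=1000: Γ:[] Δ:[((¬p0 → ¬p2) → (p2 → p1))=T] refutes=False
  v=1001: Γ:[] Δ:[((¬p0 → ¬p2) → (p2 → p1))=T] refutes=False
  v=1010: Γ:[] Δ:[((¬p0 → ¬p2) → (p2 → p1))=F] refutes=True  ← countermodel

Result: NO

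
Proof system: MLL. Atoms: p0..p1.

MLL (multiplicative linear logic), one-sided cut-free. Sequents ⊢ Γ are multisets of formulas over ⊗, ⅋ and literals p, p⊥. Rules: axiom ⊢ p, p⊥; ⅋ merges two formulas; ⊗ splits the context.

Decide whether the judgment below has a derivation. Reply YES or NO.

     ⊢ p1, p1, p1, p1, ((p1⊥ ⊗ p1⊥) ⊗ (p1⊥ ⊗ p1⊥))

Derivation trace:
[⊗]  ⊢ p1, p1, p1, p1, ((p1⊥ ⊗ p1⊥) ⊗ (p1⊥ ⊗ p1⊥))
  [⊗]  ⊢ p1, p1, (p1⊥ ⊗ p1⊥)
    [Ax]  ⊢ p1, p1⊥
    [Ax]  ⊢ p1, p1⊥
  [⊗]  ⊢ p1, p1, (p1⊥ ⊗ p1⊥)
    [Ax]  ⊢ p1, p1⊥
    [Ax]  ⊢ p1, p1⊥

Result: YES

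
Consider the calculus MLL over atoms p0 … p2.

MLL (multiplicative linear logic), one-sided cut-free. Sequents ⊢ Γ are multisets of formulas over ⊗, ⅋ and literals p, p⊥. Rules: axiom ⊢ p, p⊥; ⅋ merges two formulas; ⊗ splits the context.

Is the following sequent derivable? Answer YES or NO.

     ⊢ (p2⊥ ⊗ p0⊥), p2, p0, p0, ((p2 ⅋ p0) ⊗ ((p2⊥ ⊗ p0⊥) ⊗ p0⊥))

Proof tree:
[⊗]  ⊢ (p2⊥ ⊗ p0⊥), p2, p0, p0, ((p2 ⅋ p0) ⊗ ((p2⊥ ⊗ p0⊥) ⊗ p0⊥))
  [⅋]  ⊢ (p2⊥ ⊗ p0⊥), (p2 ⅋ p0)
    [⊗]  ⊢ p2, p0, (p2⊥ ⊗ p0⊥)
      [Ax]  ⊢ p2, p2⊥
      [Ax]  ⊢ p0, p0⊥
  [⊗]  ⊢ p2, p0, p0, ((p2⊥ ⊗ p0⊥) ⊗ p0⊥)
    [⊗]  ⊢ p2, p0, (p2⊥ ⊗ p0⊥)
      [Ax]  ⊢ p2, p2⊥
      [Ax]  ⊢ p0, p0⊥
    [Ax]  ⊢ p0, p0⊥

Result: YES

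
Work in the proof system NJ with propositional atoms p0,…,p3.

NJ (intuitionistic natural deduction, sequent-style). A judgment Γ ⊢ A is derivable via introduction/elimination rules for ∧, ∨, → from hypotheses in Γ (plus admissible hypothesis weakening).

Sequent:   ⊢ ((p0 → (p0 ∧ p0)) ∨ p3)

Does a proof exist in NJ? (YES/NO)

Derivation trace:
[∨I₁]  ⊢ ((p0 → (p0 ∧ p0)) ∨ p3)
  [→I]  ⊢ (p0 → (p0 ∧ p0))
    [∧I] p0 ⊢ (p0 ∧ p0)
      [Ax] p0 ⊢ p0
      [Ax] p0 ⊢ p0

Result: YES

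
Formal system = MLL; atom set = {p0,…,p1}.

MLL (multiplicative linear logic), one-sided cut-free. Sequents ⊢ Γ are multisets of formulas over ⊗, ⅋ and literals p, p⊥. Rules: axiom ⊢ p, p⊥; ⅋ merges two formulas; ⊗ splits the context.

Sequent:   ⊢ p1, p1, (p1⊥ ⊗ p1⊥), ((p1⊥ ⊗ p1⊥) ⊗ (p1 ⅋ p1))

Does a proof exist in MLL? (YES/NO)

Derivation (root first):
[⊗]  ⊢ p1, p1, (p1⊥ ⊗ p1⊥), ((p1⊥ ⊗ p1⊥) ⊗ (p1 ⅋ p1))
  [⊗]  ⊢ p1, p1, (p1⊥ ⊗ p1⊥)
    [Ax]  ⊢ p1, p1⊥
    [Ax]  ⊢ p1, p1⊥
  [⅋]  ⊢ (p1⊥ ⊗ p1⊥), (p1 ⅋ p1)
    [⊗]  ⊢ p1, p1, (p1⊥ ⊗ p1⊥)
      [Ax]  ⊢ p1, p1⊥
      [Ax]  ⊢ p1, p1⊥

Result: YES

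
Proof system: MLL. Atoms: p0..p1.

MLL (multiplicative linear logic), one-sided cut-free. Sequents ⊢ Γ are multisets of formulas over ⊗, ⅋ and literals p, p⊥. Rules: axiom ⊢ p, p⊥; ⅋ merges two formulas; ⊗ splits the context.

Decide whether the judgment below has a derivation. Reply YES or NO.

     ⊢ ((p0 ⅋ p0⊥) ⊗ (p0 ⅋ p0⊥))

Proof tree:
[⊗]  ⊢ ((p0 ⅋ p0⊥) ⊗ (p0 ⅋ p0⊥))
  [⅋]  ⊢ (p0 ⅋ p0⊥)
    [Ax]  ⊢ p0, p0⊥
  [⅋]  ⊢ (p0 ⅋ p0⊥)
    [Ax]  ⊢ p0, p0⊥

Result: YES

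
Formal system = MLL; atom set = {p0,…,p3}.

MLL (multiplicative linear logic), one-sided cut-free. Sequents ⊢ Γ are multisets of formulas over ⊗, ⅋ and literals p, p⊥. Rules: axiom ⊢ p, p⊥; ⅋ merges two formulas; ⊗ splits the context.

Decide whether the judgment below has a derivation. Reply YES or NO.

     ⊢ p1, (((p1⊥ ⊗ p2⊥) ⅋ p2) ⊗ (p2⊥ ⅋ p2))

Derivation (root first):
[⊗]  ⊢ p1, (((p1⊥ ⊗ p2⊥) ⅋ p2) ⊗ (p2⊥ ⅋ p2))
  [⅋]  ⊢ p1, ((p1⊥ ⊗ p2⊥) ⅋ p2)
    [⊗]  ⊢ p1, p2, (p1⊥ ⊗ p2⊥)
      [Ax]  ⊢ p1, p1⊥
      [Ax]  ⊢ p2, p2⊥
  [⅋]  ⊢ (p2⊥ ⅋ p2)
    [Ax]  ⊢ p2, p2⊥

Result: YES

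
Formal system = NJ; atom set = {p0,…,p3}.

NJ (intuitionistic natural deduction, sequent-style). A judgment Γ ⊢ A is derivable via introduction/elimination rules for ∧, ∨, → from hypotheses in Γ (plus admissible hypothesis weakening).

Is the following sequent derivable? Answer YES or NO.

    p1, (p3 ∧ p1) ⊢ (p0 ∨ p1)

Derivation trace:
[Wk] p1, (p3 ∧ p1) ⊢ (p0 ∨ p1)
  [∨I₂] p1 ⊢ (p0 ∨ p1)
    [Ax] p1 ⊢ p1

Result: YES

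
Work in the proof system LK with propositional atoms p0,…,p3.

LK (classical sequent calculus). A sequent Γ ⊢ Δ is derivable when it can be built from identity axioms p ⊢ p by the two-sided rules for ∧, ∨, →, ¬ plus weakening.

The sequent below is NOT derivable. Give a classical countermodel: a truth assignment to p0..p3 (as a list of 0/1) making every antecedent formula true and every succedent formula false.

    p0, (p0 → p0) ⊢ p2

Truth-table refutation:
  v=0000: Γ:[p0=F, (p0 → p0)=T] Δ:[p2=F] refutes=False
  v=0001: Γ:[p0=F, (p0 → p0)=T] Δ:[p2=F] refutes=False
  v=0010: Γ:[p0=F, (p0 → p0)=T] Δ:[p2=T] refutes=False
  v=0011: Γ:[p0=F, (p0 → p0)=T] Δ:[p2=T] refutes=False
  v=0100: Γ:[p0=F, (p0 → p0)=T] Δ:[p2=F] refutes=False
  v=0101: Γ:[p0=F, (p0 → p0)=T] Δ:[p2=F] refutes=False
  v=0110: Γ:[p0=F, (p0 → p0)=T] Δ:[p2=T] refutes=False
  v=0111: Γ:[p0=F, (p0 → p0)=T] Δ:[p2=T] refutes=False
  v=1000: Γ:[p0=T, (p0 → p0)=T] Δ:[p2=F] refutes=True  ← countermodel

Result: [1, 0, 0, 0]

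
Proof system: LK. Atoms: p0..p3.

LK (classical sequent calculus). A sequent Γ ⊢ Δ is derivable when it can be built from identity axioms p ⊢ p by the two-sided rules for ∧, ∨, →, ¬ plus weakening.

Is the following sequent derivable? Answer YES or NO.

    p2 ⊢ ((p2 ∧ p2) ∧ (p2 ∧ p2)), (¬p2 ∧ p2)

Derivation (root first):
[∧R] p2 ⊢ ((p2 ∧ p2) ∧ (p2 ∧ p2)), (¬p2 ∧ p2)
  [¬R]  ⊢ ((p2 ∧ p2) ∧ (p2 ∧ p2)), ¬p2
    [∧R] p2 ⊢ ((p2 ∧ p2) ∧ (p2 ∧ p2))
      [∧R] p2 ⊢ (p2 ∧ p2)
        [Ax] p2 ⊢ p2
        [Ax] p2 ⊢ p2
      [∧R] p2 ⊢ (p2 ∧ p2)
        [Ax] p2 ⊢ p2
        [Ax] p2 ⊢ p2
  [Ax] p2 ⊢ p2

Result: YES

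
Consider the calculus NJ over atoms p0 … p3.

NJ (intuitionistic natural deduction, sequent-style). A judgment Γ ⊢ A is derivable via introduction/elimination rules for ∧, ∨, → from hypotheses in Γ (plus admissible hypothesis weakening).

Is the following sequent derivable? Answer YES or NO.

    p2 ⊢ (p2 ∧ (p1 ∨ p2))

Proof tree:
[∧I] p2 ⊢ (p2 ∧ (p1 ∨ p2))
  [Ax] p2 ⊢ p2
  [∨I₂] p2 ⊢ (p1 ∨ p2)
    [Ax] p2 ⊢ p2

Result: YES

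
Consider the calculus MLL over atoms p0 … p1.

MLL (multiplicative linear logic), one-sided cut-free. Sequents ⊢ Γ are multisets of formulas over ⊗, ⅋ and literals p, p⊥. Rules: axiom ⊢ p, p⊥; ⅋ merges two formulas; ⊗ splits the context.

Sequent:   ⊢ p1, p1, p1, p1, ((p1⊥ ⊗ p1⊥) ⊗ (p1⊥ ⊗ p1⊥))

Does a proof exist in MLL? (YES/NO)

Proof tree:
[⊗]  ⊢ p1, p1, p1, p1, ((p1⊥ ⊗ p1⊥) ⊗ (p1⊥ ⊗ p1⊥))
  [⊗]  ⊢ p1, p1, (p1⊥ ⊗ p1⊥)
    [Ax]  ⊢ p1, p1⊥
    [Ax]  ⊢ p1, p1⊥
  [⊗]  ⊢ p1, p1, (p1⊥ ⊗ p1⊥)
    [Ax]  ⊢ p1, p1⊥
    [Ax]  ⊢ p1, p1⊥

Result: YES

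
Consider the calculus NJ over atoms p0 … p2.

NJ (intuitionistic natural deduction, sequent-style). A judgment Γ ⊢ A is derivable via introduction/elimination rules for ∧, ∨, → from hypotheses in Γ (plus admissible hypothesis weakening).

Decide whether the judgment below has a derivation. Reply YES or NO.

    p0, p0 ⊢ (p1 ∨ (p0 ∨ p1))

Proof tree:
[Wk] p0, p0 ⊢ (p1 ∨ (p0 ∨ p1))
  [∨I₂] p0 ⊢ (p1 ∨ (p0 ∨ p1))
    [∨I₁] p0 ⊢ (p0 ∨ p1)
      [Ax] p0 ⊢ p0

Result: YES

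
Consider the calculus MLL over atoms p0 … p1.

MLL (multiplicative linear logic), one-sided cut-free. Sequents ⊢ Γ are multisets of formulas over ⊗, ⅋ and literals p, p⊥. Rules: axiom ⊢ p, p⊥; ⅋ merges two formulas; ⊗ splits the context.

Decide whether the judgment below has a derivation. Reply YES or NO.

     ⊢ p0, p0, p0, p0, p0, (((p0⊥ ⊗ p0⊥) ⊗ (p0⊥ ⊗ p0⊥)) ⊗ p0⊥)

Proof tree:
[⊗]  ⊢ p0, p0, p0, p0, p0, (((p0⊥ ⊗ p0⊥) ⊗ (p0⊥ ⊗ p0⊥)) ⊗ p0⊥)
  [⊗]  ⊢ p0, p0, p0, p0, ((p0⊥ ⊗ p0⊥) ⊗ (p0⊥ ⊗ p0⊥))
    [⊗]  ⊢ p0, p0, (p0⊥ ⊗ p0⊥)
      [Ax]  ⊢ p0, p0⊥
      [Ax]  ⊢ p0, p0⊥
    [⊗]  ⊢ p0, p0, (p0⊥ ⊗ p0⊥)
      [Ax]  ⊢ p0, p0⊥
      [Ax]  ⊢ p0, p0⊥
  [Ax]  ⊢ p0, p0⊥

Result: YES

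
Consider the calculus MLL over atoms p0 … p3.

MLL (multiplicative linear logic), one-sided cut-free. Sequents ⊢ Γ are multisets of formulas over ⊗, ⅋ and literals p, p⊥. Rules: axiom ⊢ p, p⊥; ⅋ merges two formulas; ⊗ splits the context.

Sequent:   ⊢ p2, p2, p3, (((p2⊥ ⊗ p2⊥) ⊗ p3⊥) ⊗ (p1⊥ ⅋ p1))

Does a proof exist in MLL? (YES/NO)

Derivation (root first):
[⊗]  ⊢ p2, p2, p3, (((p2⊥ ⊗ p2⊥) ⊗ p3⊥) ⊗ (p1⊥ ⅋ p1))
  [⊗]  ⊢ p2, p2, p3, ((p2⊥ ⊗ p2⊥) ⊗ p3⊥)
    [⊗]  ⊢ p2, p2, (p2⊥ ⊗ p2⊥)
      [Ax]  ⊢ p2, p2⊥
      [Ax]  ⊢ p2, p2⊥
    [Ax]  ⊢ p3, p3⊥
  [⅋]  ⊢ (p1⊥ ⅋ p1)
    [Ax]  ⊢ p1, p1⊥

Result: YES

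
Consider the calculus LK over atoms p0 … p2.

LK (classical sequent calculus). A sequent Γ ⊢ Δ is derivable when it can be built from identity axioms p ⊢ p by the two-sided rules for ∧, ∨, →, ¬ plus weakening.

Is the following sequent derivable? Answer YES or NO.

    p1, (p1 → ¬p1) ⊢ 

Proof tree:
[→L] p1, (p1 → ¬p1) ⊢ 
  [Ax] p1 ⊢ p1
  [¬L] p1, ¬p1 ⊢ 
    [Ax] p1 ⊢ p1

Result: YES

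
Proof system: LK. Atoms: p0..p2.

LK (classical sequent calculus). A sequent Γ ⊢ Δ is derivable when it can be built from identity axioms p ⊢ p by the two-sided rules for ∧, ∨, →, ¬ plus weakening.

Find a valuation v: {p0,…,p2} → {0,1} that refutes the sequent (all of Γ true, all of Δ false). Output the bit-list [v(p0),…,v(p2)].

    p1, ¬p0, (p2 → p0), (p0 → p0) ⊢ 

Search for a countermodel by truth-table:
  v=000: Γ:[p1=F, ¬p0=T, (p2 → p0)=T, (p0 → p0)=T] Δ:[] refutes=False
  v=001: Γ:[p1=F, ¬p0=T, (p2 → p0)=F, (p0 → p0)=T] Δ:[] refutes=False
  v=010: Γ:[p1=T, ¬p0=T, (p2 → p0)=T, (p0 → p0)=T] Δ:[] refutes=True  ← countermodel

Result: [0, 1, 0]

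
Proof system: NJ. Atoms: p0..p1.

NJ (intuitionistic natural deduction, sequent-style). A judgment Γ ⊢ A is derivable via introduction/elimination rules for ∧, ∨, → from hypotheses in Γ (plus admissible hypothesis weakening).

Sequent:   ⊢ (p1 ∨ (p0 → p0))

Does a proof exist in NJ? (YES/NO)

Derivation trace:
[∨I₂]  ⊢ (p1 ∨ (p0 → p0))
  [→I]  ⊢ (p0 → p0)
    [Ax] p0 ⊢ p0

Result: YES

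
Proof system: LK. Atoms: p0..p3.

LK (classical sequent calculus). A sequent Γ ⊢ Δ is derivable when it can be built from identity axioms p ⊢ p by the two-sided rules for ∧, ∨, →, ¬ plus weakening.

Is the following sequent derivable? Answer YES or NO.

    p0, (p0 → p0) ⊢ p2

Truth-table refutation:
  v=0000: Γ:[p0=F, (p0 → p0)=T] Δ:[p2=F] refutes=False
  v=0001: Γ:[p0=F, (p0 → p0)=T] Δ:[p2=F] refutes=False
  v=0010: Γ:[p0=F, (p0 → p0)=T] Δ:[p2=T] refutes=False
  v=0011: Γ:[p0=F, (p0 → p0)=T] Δ:[p2=T] refutes=False
  v=0100: Γ:[p0=F, (p0 → p0)=T] Δ:[p2=F] refutes=False
  v=0101: Γ:[p0=F, (p0 → p0)=T] Δ:[p2=F] refutes=False
  v=0110: Γ:[p0=F, (p0 → p0)=T] Δ:[p2=T] refutes=False
  v=0111: Γ:[p0=F, (p0 → p0)=T] Δ:[p2=T] refutes=False
  v=1000: Γ:[p0=T, (p0 → p0)=T] Δ:[p2=F] refutes=True  ← countermodel

Result: NO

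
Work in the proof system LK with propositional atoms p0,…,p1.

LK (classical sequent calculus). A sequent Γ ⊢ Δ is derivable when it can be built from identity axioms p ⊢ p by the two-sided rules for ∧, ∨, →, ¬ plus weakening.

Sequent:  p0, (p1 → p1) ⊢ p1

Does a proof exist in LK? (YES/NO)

Truth-table refutation:
  v=00: Γ:[p0=F, (p1 → p1)=T] Δ:[p1=F] refutes=False
  v=01: Γ:[p0=F, (p1 → p1)=T] Δ:[p1=T] refutes=False
  v=10: Γ:[p0=T, (p1 → p1)=T] Δ:[p1=F] refutes=True  ← countermodel

Result: NO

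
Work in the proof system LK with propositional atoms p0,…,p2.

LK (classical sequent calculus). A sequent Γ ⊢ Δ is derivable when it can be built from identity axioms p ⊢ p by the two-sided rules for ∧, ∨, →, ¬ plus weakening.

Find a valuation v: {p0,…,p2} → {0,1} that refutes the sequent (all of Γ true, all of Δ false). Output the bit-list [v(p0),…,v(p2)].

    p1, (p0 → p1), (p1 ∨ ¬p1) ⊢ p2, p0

Truth-table refutation:
  v=000: Γ:[p1=F, (p0 → p1)=T, (p1 ∨ ¬p1)=T] Δ:[p2=F, p0=F] refutes=False
  v=001: Γ:[p1=F, (p0 → p1)=T, (p1 ∨ ¬p1)=T] Δ:[p2=T, p0=F] refutes=False
  v=010: Γ:[p1=T, (p0 → p1)=T, (p1 ∨ ¬p1)=T] Δ:[p2=F, p0=F] refutes=True  ← countermodel

Result: [0, 1, 0]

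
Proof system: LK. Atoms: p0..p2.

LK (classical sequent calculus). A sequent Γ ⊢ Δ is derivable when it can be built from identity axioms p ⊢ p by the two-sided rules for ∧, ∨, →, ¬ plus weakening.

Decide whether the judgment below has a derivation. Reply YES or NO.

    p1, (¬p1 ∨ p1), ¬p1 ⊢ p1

Derivation (root first):
[WR] p1, (¬p1 ∨ p1), ¬p1 ⊢ p1
  [¬L] p1, (¬p1 ∨ p1), ¬p1 ⊢ 
    [∨L] p1, (¬p1 ∨ p1) ⊢ p1
      [¬L] p1, ¬p1 ⊢ 
        [Ax] p1 ⊢ p1
      [Ax] p1 ⊢ p1

Result: YES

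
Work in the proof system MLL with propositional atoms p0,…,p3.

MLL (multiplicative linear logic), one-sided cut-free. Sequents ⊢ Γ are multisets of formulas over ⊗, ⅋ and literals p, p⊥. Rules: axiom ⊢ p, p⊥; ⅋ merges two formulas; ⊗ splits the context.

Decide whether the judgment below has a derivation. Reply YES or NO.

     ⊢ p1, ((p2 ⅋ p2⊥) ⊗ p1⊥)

Proof tree:
[⊗]  ⊢ p1, ((p2 ⅋ p2⊥) ⊗ p1⊥)
  [⅋]  ⊢ (p2 ⅋ p2⊥)
    [Ax]  ⊢ p2, p2⊥
  [Ax]  ⊢ p1, p1⊥

Result: YES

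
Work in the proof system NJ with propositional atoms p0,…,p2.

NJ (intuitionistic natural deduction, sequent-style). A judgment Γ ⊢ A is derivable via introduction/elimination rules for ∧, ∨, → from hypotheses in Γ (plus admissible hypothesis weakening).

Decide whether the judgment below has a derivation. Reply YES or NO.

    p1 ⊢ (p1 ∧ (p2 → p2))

Derivation (root first):
[∧I] p1 ⊢ (p1 ∧ (p2 → p2))
  [Ax] p1 ⊢ p1
  [→I]  ⊢ (p2 → p2)
    [Ax] p2 ⊢ p2

Result: YES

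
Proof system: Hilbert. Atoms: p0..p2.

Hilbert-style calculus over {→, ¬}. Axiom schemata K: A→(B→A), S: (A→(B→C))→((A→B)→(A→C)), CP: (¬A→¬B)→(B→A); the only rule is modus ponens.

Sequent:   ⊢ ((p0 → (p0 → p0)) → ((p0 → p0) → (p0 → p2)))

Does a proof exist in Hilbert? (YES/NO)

Enumerate valuations to refute Γ ⊢ Δ:
  v=000: Γ:[] Δ:[((p0 → (p0 → p0)) → ((p0 → p0) → (p0 → p2)))=T] refutes=False
  v=001: Γ:[] Δ:[((p0 → (p0 → p0)) → ((p0 → p0) → (p0 → p2)))=T] refutes=False
  v=010: Γ:[] Δ:[((p0 → (p0 → p0)) → ((p0 → p0) → (p0 → p2)))=T] refutes=False
  v=011: Γ:[] Δ:[((p0 → (p0 → p0)) → ((p0 → p0) → (p0 → p2)))=T] refutes=False
  v=100: Γ:[] Δ:[((p0 → (p0 → p0)) → ((p0 → p0) → (p0 → p2)))=F] refutes=True  ← countermodel

Result: NO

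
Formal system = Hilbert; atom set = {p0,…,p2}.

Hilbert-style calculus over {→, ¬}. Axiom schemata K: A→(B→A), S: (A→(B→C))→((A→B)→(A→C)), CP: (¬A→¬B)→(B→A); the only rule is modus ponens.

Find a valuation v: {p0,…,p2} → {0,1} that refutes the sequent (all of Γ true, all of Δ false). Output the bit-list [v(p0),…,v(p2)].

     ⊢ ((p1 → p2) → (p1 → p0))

Enumerate valuations to refute Γ ⊢ Δ:
  v=000: Γ:[] Δ:[((p1 → p2) → (p1 → p0))=T] refutes=False
  v=001: Γ:[] Δ:[((p1 → p2) → (p1 → p0))=T] refutes=False
  v=010: Γ:[] Δ:[((p1 → p2) → (p1 → p0))=T] refutes=False
  v=011: Γ:[] Δ:[((p1 → p2) → (p1 → p0))=F] refutes=True  ← countermodel

Result: [0, 1, 1]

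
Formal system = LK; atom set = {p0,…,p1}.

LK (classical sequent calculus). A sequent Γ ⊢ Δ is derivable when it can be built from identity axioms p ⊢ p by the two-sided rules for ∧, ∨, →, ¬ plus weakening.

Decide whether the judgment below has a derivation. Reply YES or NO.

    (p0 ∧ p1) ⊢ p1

Proof tree:
[∧L] (p0 ∧ p1) ⊢ p1
  [WL] p1, p0 ⊢ p1
    [Ax] p1 ⊢ p1

Result: YES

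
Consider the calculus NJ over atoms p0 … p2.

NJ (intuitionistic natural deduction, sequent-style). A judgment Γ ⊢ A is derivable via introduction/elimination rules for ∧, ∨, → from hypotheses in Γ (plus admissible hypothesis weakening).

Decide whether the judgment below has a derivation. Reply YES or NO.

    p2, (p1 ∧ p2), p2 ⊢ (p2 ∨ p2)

Derivation (root first):
[∨I₂] p2, (p1 ∧ p2), p2 ⊢ (p2 ∨ p2)
  [Wk] p2, (p1 ∧ p2), p2 ⊢ p2
    [Wk] p2, (p1 ∧ p2) ⊢ p2
      [Ax] p2 ⊢ p2

Result: YES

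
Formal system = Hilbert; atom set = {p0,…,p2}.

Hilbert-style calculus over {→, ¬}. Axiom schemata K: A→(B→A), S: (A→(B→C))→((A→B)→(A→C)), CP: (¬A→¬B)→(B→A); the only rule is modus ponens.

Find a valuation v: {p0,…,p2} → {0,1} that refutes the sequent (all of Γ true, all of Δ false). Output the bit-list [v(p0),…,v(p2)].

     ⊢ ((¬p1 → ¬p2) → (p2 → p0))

Enumerate valuations to refute Γ ⊢ Δ:
  v=000: Γ:[] Δ:[((¬p1 → ¬p2) → (p2 → p0))=T] refutes=False
  v=001: Γ:[] Δ:[((¬p1 → ¬p2) → (p2 → p0))=T] refutes=False
  v=010: Γ:[] Δ:[((¬p1 → ¬p2) → (p2 → p0))=T] refutes=False
  v=011: Γ:[] Δ:[((¬p1 → ¬p2) → (p2 → p0))=F] refutes=True  ← countermodel

Result: [0, 1, 1]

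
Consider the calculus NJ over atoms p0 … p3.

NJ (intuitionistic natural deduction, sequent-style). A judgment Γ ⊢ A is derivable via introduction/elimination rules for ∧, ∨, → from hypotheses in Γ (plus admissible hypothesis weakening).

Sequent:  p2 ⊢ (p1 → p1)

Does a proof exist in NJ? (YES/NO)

Proof tree:
[→I] p2 ⊢ (p1 → p1)
  [Wk] p1, p2 ⊢ p1
    [Ax] p1 ⊢ p1

Result: YES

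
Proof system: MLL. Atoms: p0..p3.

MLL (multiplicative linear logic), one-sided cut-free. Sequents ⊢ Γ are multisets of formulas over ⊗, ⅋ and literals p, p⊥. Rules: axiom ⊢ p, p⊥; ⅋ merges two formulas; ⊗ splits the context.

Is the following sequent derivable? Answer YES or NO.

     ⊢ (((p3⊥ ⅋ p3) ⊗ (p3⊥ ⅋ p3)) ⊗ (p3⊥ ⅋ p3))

Derivation trace:
[⊗]  ⊢ (((p3⊥ ⅋ p3) ⊗ (p3⊥ ⅋ p3)) ⊗ (p3⊥ ⅋ p3))
  [⊗]  ⊢ ((p3⊥ ⅋ p3) ⊗ (p3⊥ ⅋ p3))
    [⅋]  ⊢ (p3⊥ ⅋ p3)
      [Ax]  ⊢ p3, p3⊥
    [⅋]  ⊢ (p3⊥ ⅋ p3)
      [Ax]  ⊢ p3, p3⊥
  [⅋]  ⊢ (p3⊥ ⅋ p3)
    [Ax]  ⊢ p3, p3⊥

Result: YES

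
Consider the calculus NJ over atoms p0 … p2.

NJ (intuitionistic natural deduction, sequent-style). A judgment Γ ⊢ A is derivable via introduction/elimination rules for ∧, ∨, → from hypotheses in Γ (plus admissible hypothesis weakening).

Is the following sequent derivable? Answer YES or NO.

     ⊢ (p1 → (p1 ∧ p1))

Derivation trace:
[→I]  ⊢ (p1 → (p1 ∧ p1))
  [∧I] p1 ⊢ (p1 ∧ p1)
    [Ax] p1 ⊢ p1
    [Ax] p1 ⊢ p1

Result: YES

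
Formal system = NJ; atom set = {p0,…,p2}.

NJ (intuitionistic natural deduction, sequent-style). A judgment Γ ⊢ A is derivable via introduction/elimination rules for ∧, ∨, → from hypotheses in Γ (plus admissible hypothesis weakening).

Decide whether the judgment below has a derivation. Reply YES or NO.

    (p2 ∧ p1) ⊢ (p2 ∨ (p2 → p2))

Derivation (root first):
[Wk] (p2 ∧ p1) ⊢ (p2 ∨ (p2 → p2))
  [∨I₂]  ⊢ (p2 ∨ (p2 → p2))
    [→I]  ⊢ (p2 → p2)
      [Ax] p2 ⊢ p2

Result: YES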